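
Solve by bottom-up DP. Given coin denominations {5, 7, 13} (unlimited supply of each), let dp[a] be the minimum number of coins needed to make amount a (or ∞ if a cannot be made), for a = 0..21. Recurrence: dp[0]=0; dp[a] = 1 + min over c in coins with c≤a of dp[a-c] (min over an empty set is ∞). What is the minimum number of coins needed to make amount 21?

3

 a  0  1  2  3  4  5  6  7  8  9 10 11 12 13 14 15 16 17 18 19 20 21
dp  0  -  -  -  -  1  -  1  -  -  2  -  2  1  2  3  -  3  2  3  2  3
(- denotes ∞ / unreachable)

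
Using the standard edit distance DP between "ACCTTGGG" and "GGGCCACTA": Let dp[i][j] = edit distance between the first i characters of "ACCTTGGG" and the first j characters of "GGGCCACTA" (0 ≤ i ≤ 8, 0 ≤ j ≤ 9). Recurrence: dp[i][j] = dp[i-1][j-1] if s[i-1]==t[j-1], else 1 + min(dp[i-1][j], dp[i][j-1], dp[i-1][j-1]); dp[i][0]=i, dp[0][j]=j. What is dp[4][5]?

4

   ''  G  G  G  C  C  A  C  T  A
''  0  1  2  3  4  5  6  7  8  9
 A  1  1  2  3  4  5  5  6  7  8
 C  2  2  2  3  3  4  5  5  6  7
 C  3  3  3  3  3  3  4  5  6  7
 T  4  4  4  4  4  4  4  5  5  6
 T  5  5  5  5  5  5  5  5  5  6
 G  6  5  5  5  6  6  6  6  6  6
 G  7  6  5  5  6  7  7  7  7  7
 G  8  7  6  5  6  7  8  8  8  8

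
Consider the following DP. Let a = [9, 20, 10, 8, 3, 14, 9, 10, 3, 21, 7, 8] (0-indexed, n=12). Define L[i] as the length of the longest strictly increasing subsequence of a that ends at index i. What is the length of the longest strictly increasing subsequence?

   i    0    1    2    3    4    5    6    7    8    9   10   11
a[i]    9   20   10    8    3   14    9   10    3   21    7    8
L[i]    1    2    2    1    1    3    2    3    1    4    2    3

4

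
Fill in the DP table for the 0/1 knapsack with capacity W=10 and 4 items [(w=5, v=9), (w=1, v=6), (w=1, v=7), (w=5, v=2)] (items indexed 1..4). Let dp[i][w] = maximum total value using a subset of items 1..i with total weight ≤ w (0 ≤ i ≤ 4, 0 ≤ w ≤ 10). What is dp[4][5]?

i\w   0   1   2   3   4   5   6   7   8   9  10
  0   0   0   0   0   0   0   0   0   0   0   0
  1   0   0   0   0   0   9   9   9   9   9   9
  2   0   6   6   6   6   9  15  15  15  15  15
  3   0   7  13  13  13  13  16  22  22  22  22
  4   0   7  13  13  13  13  16  22  22  22  22

13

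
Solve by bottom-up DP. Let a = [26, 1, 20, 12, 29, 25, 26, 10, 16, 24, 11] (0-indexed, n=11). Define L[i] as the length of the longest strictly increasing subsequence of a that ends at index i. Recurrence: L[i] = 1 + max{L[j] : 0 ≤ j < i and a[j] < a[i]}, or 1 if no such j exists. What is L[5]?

3

   i    0    1    2    3    4    5    6    7    8    9   10
a[i]   26    1   20   12   29   25   26   10   16   24   11
L[i]    1    1    2    2    3    3    4    2    3    4    3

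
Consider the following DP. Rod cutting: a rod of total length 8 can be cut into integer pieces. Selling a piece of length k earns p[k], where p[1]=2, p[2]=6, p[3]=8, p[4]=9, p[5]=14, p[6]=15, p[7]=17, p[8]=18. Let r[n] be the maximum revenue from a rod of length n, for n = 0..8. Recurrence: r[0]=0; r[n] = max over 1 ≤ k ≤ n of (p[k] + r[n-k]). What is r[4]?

   n    0    1    2    3    4    5    6    7    8
r[n]    0    2    6    8   12   14   18   20   24

12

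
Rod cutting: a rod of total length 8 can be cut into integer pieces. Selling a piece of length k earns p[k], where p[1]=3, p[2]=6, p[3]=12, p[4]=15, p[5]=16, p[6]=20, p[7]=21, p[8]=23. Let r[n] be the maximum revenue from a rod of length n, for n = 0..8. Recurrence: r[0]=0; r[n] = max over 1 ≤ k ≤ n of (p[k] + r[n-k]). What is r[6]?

   n    0    1    2    3    4    5    6    7    8
r[n]    0    3    6   12   15   18   24   27   30

24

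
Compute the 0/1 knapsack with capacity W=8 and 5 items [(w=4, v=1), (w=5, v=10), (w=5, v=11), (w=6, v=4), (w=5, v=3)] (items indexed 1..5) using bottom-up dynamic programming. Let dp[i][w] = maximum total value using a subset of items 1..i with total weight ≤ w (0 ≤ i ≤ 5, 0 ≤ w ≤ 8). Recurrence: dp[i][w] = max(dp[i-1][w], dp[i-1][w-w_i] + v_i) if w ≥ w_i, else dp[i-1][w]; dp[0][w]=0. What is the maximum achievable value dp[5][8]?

11

i\w   0   1   2   3   4   5   6   7   8
  0   0   0   0   0   0   0   0   0   0
  1   0   0   0   0   1   1   1   1   1
  2   0   0   0   0   1  10  10  10  10
  3   0   0   0   0   1  11  11  11  11
  4   0   0   0   0   1  11  11  11  11
  5   0   0   0   0   1  11  11  11  11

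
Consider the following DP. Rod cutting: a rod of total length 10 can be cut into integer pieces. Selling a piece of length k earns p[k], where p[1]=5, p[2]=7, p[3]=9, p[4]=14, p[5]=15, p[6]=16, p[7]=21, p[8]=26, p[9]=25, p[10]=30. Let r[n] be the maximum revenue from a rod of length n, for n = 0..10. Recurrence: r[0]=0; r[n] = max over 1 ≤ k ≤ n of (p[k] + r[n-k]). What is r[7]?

35

   n    0    1    2    3    4    5    6    7    8    9   10
r[n]    0    5   10   15   20   25   30   35   40   45   50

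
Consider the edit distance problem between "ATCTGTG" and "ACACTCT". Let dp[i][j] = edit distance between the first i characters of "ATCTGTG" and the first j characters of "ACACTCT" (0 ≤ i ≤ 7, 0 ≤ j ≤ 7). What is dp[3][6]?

3

   ''  A  C  A  C  T  C  T
''  0  1  2  3  4  5  6  7
 A  1  0  1  2  3  4  5  6
 T  2  1  1  2  3  3  4  5
 C  3  2  1  2  2  3  3  4
 T  4  3  2  2  3  2  3  3
 G  5  4  3  3  3  3  3  4
 T  6  5  4  4  4  3  4  3
 G  7  6  5  5  5  4  4  4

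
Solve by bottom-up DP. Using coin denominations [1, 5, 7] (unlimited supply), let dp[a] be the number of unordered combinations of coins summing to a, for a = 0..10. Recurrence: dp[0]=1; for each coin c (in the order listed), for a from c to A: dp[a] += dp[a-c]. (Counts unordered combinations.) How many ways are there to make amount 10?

after  coin     0     1     2     3     4     5     6     7     8     9    10
          1     1     1     1     1     1     1     1     1     1     1     1
          5     1     1     1     1     1     2     2     2     2     2     3
          7     1     1     1     1     1     2     2     3     3     3     4

4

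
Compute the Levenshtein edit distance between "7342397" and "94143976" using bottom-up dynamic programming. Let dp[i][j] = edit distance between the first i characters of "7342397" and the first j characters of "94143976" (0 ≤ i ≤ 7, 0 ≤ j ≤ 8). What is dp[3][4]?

3

   ''  9  4  1  4  3  9  7  6
''  0  1  2  3  4  5  6  7  8
 7  1  1  2  3  4  5  6  6  7
 3  2  2  2  3  4  4  5  6  7
 4  3  3  2  3  3  4  5  6  7
 2  4  4  3  3  4  4  5  6  7
 3  5  5  4  4  4  4  5  6  7
 9  6  5  5  5  5  5  4  5  6
 7  7  6  6  6  6  6  5  4  5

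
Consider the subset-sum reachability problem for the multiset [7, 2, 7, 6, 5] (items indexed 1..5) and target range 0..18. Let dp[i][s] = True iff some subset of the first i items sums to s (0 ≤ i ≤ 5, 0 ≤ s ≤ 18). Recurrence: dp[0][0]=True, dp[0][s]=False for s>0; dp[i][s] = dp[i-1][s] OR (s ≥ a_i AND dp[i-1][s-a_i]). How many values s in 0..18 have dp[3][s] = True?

i\s   0   1   2   3   4   5   6   7   8   9  10  11  12  13  14  15  16  17  18
  0   T   F   F   F   F   F   F   F   F   F   F   F   F   F   F   F   F   F   F
  1   T   F   F   F   F   F   F   T   F   F   F   F   F   F   F   F   F   F   F
  2   T   F   T   F   F   F   F   T   F   T   F   F   F   F   F   F   F   F   F
  3   T   F   T   F   F   F   F   T   F   T   F   F   F   F   T   F   T   F   F
  4   T   F   T   F   F   F   T   T   T   T   F   F   F   T   T   T   T   F   F
  5   T   F   T   F   F   T   T   T   T   T   F   T   T   T   T   T   T   F   T

6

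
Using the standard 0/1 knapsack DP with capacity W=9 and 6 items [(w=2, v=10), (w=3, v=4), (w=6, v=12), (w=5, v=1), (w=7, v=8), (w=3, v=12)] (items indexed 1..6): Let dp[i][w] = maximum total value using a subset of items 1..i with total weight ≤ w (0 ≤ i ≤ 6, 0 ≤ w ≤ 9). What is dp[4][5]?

14

i\w   0   1   2   3   4   5   6   7   8   9
  0   0   0   0   0   0   0   0   0   0   0
  1   0   0  10  10  10  10  10  10  10  10
  2   0   0  10  10  10  14  14  14  14  14
  3   0   0  10  10  10  14  14  14  22  22
  4   0   0  10  10  10  14  14  14  22  22
  5   0   0  10  10  10  14  14  14  22  22
  6   0   0  10  12  12  22  22  22  26  26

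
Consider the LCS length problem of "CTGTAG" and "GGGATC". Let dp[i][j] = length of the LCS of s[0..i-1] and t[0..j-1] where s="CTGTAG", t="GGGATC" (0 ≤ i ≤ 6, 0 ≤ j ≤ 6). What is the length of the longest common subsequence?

   ''  G  G  G  A  T  C
''  0  0  0  0  0  0  0
 C  0  0  0  0  0  0  1
 T  0  0  0  0  0  1  1
 G  0  1  1  1  1  1  1
 T  0  1  1  1  1  2  2
 A  0  1  1  1  2  2  2
 G  0  1  2  2  2  2  2

2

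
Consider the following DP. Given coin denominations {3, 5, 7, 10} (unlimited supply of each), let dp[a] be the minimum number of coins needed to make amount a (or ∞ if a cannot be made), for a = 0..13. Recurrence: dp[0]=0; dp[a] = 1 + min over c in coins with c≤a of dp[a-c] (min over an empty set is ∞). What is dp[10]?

 a  0  1  2  3  4  5  6  7  8  9 10 11 12 13
dp  0  -  -  1  -  1  2  1  2  3  1  3  2  2
(- denotes ∞ / unreachable)

1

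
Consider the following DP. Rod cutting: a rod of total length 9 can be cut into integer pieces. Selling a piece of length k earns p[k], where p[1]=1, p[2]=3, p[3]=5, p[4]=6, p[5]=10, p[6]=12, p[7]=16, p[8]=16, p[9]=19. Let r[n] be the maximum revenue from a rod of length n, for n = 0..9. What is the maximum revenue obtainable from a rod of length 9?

   n    0    1    2    3    4    5    6    7    8    9
r[n]    0    1    3    5    6   10   12   16   17   19

19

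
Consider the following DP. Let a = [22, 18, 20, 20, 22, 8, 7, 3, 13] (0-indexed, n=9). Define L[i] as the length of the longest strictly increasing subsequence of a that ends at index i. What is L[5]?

1

   i    0    1    2    3    4    5    6    7    8
a[i]   22   18   20   20   22    8    7    3   13
L[i]    1    1    2    2    3    1    1    1    2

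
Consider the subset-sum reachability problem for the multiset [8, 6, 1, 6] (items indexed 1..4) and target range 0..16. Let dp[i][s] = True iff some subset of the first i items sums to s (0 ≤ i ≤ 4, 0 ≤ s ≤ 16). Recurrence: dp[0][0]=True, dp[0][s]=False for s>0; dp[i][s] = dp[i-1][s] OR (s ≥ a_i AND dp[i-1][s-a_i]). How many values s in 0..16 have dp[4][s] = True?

10

i\s   0   1   2   3   4   5   6   7   8   9  10  11  12  13  14  15  16
  0   T   F   F   F   F   F   F   F   F   F   F   F   F   F   F   F   F
  1   T   F   F   F   F   F   F   F   T   F   F   F   F   F   F   F   F
  2   T   F   F   F   F   F   T   F   T   F   F   F   F   F   T   F   F
  3   T   T   F   F   F   F   T   T   T   T   F   F   F   F   T   T   F
  4   T   T   F   F   F   F   T   T   T   T   F   F   T   T   T   T   F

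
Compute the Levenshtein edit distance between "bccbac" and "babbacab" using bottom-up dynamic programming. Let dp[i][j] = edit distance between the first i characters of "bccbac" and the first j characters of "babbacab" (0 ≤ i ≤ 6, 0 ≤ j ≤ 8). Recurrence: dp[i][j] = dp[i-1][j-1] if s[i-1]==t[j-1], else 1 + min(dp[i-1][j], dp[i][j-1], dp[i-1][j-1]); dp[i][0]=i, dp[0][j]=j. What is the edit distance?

   ''  b  a  b  b  a  c  a  b
''  0  1  2  3  4  5  6  7  8
 b  1  0  1  2  3  4  5  6  7
 c  2  1  1  2  3  4  4  5  6
 c  3  2  2  2  3  4  4  5  6
 b  4  3  3  2  2  3  4  5  5
 a  5  4  3  3  3  2  3  4  5
 c  6  5  4  4  4  3  2  3  4

4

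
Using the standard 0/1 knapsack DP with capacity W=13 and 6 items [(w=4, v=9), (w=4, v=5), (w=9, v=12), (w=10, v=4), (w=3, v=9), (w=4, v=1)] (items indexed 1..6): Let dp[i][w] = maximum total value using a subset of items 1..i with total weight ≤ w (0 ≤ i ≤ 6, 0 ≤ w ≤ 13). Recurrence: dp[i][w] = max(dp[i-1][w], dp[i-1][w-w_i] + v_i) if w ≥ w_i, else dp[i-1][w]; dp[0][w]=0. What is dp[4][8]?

14

i\w   0   1   2   3   4   5   6   7   8   9  10  11  12  13
  0   0   0   0   0   0   0   0   0   0   0   0   0   0   0
  1   0   0   0   0   9   9   9   9   9   9   9   9   9   9
  2   0   0   0   0   9   9   9   9  14  14  14  14  14  14
  3   0   0   0   0   9   9   9   9  14  14  14  14  14  21
  4   0   0   0   0   9   9   9   9  14  14  14  14  14  21
  5   0   0   0   9   9   9   9  18  18  18  18  23  23  23
  6   0   0   0   9   9   9   9  18  18  18  18  23  23  23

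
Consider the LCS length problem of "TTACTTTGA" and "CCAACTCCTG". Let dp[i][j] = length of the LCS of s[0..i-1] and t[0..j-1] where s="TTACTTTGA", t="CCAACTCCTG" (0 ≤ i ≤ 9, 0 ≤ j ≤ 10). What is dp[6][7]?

   ''  C  C  A  A  C  T  C  C  T  G
''  0  0  0  0  0  0  0  0  0  0  0
 T  0  0  0  0  0  0  1  1  1  1  1
 T  0  0  0  0  0  0  1  1  1  2  2
 A  0  0  0  1  1  1  1  1  1  2  2
 C  0  1  1  1  1  2  2  2  2  2  2
 T  0  1  1  1  1  2  3  3  3  3  3
 T  0  1  1  1  1  2  3  3  3  4  4
 T  0  1  1  1  1  2  3  3  3  4  4
 G  0  1  1  1  1  2  3  3  3  4  5
 A  0  1  1  2  2  2  3  3  3  4  5

3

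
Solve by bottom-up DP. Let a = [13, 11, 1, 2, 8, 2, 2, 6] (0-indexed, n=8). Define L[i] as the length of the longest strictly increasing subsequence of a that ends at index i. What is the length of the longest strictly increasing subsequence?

3

   i    0    1    2    3    4    5    6    7
a[i]   13   11    1    2    8    2    2    6
L[i]    1    1    1    2    3    2    2    3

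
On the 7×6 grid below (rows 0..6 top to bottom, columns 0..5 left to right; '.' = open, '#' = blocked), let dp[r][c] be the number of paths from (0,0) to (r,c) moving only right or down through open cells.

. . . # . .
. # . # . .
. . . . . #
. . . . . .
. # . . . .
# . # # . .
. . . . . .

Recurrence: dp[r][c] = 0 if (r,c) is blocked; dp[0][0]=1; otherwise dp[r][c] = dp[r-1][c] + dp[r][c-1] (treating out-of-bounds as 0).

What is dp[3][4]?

r\c   0   1   2   3   4   5
  0   1   1   1   0   0   0
  1   1   0   1   0   0   0
  2   1   1   2   2   2   0
  3   1   2   4   6   8   8
  4   1   0   4  10  18  26
  5   0   0   0   0  18  44
  6   0   0   0   0  18  62

8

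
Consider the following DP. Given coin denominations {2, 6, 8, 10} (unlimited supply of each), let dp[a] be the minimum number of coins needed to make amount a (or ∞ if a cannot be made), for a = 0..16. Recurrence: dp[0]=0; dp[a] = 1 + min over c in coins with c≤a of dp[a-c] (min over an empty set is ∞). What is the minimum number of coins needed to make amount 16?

2

 a  0  1  2  3  4  5  6  7  8  9 10 11 12 13 14 15 16
dp  0  -  1  -  2  -  1  -  1  -  1  -  2  -  2  -  2
(- denotes ∞ / unreachable)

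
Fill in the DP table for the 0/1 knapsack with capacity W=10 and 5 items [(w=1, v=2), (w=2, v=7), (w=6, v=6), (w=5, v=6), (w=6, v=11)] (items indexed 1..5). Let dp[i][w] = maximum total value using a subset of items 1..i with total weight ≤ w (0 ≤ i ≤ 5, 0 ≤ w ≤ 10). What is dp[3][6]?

i\w   0   1   2   3   4   5   6   7   8   9  10
  0   0   0   0   0   0   0   0   0   0   0   0
  1   0   2   2   2   2   2   2   2   2   2   2
  2   0   2   7   9   9   9   9   9   9   9   9
  3   0   2   7   9   9   9   9   9  13  15  15
  4   0   2   7   9   9   9   9  13  15  15  15
  5   0   2   7   9   9   9  11  13  18  20  20

9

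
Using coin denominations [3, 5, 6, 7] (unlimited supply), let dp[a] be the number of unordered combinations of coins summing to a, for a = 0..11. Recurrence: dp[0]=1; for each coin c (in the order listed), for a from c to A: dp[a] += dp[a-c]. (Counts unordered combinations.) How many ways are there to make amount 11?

after  coin     0     1     2     3     4     5     6     7     8     9    10    11
          3     1     0     0     1     0     0     1     0     0     1     0     0
          5     1     0     0     1     0     1     1     0     1     1     1     1
          6     1     0     0     1     0     1     2     0     1     2     1     2
          7     1     0     0     1     0     1     2     1     1     2     2     2

2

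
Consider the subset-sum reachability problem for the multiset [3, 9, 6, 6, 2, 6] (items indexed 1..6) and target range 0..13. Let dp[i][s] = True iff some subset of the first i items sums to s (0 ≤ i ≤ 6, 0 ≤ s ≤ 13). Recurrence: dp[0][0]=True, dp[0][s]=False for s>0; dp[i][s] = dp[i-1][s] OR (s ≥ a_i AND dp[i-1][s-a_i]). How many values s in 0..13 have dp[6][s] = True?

i\s   0   1   2   3   4   5   6   7   8   9  10  11  12  13
  0   T   F   F   F   F   F   F   F   F   F   F   F   F   F
  1   T   F   F   T   F   F   F   F   F   F   F   F   F   F
  2   T   F   F   T   F   F   F   F   F   T   F   F   T   F
  3   T   F   F   T   F   F   T   F   F   T   F   F   T   F
  4   T   F   F   T   F   F   T   F   F   T   F   F   T   F
  5   T   F   T   T   F   T   T   F   T   T   F   T   T   F
  6   T   F   T   T   F   T   T   F   T   T   F   T   T   F

9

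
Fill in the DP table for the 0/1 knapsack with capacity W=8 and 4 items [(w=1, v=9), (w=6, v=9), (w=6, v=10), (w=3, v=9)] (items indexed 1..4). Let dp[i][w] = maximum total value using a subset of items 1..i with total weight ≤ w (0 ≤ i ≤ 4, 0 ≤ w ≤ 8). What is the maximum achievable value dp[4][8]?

i\w   0   1   2   3   4   5   6   7   8
  0   0   0   0   0   0   0   0   0   0
  1   0   9   9   9   9   9   9   9   9
  2   0   9   9   9   9   9   9  18  18
  3   0   9   9   9   9   9  10  19  19
  4   0   9   9   9  18  18  18  19  19

19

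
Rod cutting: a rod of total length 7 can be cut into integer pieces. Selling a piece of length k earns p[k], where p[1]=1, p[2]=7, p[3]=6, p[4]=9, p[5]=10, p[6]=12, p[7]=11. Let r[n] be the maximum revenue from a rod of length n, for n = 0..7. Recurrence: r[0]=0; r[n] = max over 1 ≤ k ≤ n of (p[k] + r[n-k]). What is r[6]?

21

   n    0    1    2    3    4    5    6    7
r[n]    0    1    7    8   14   15   21   22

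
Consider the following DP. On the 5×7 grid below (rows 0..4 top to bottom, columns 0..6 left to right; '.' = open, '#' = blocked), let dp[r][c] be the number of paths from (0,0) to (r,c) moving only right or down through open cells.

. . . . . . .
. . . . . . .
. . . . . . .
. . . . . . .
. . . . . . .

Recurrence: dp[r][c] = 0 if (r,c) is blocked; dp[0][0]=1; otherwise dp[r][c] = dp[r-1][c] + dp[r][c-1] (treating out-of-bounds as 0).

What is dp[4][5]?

r\c   0   1   2   3   4   5   6
  0   1   1   1   1   1   1   1
  1   1   2   3   4   5   6   7
  2   1   3   6  10  15  21  28
  3   1   4  10  20  35  56  84
  4   1   5  15  35  70 126 210

126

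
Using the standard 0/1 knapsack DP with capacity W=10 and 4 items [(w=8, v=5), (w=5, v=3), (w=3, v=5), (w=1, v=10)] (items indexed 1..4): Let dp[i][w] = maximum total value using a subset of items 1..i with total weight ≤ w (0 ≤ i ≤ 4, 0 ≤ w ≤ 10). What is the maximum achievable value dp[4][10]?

18

i\w   0   1   2   3   4   5   6   7   8   9  10
  0   0   0   0   0   0   0   0   0   0   0   0
  1   0   0   0   0   0   0   0   0   5   5   5
  2   0   0   0   0   0   3   3   3   5   5   5
  3   0   0   0   5   5   5   5   5   8   8   8
  4   0  10  10  10  15  15  15  15  15  18  18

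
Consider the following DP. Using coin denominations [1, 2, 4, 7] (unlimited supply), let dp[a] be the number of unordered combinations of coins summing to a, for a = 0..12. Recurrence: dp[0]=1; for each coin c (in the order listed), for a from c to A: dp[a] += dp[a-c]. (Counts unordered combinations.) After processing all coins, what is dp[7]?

7

after  coin     0     1     2     3     4     5     6     7     8     9    10    11    12
          1     1     1     1     1     1     1     1     1     1     1     1     1     1
          2     1     1     2     2     3     3     4     4     5     5     6     6     7
          4     1     1     2     2     4     4     6     6     9     9    12    12    16
          7     1     1     2     2     4     4     6     7    10    11    14    16    20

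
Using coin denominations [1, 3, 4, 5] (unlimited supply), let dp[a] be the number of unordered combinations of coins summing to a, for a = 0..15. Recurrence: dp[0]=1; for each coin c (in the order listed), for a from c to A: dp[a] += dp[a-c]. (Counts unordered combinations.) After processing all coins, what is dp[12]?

17

after  coin     0     1     2     3     4     5     6     7     8     9    10    11    12    13    14    15
          1     1     1     1     1     1     1     1     1     1     1     1     1     1     1     1     1
          3     1     1     1     2     2     2     3     3     3     4     4     4     5     5     5     6
          4     1     1     1     2     3     3     4     5     6     7     8     9    11    12    13    15
          5     1     1     1     2     3     4     5     6     8    10    12    14    17    20    23    27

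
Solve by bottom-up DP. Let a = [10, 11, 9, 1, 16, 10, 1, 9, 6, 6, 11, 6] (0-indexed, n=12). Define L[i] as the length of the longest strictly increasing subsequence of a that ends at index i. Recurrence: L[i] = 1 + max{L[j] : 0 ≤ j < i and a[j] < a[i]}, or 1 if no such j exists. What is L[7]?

   i    0    1    2    3    4    5    6    7    8    9   10   11
a[i]   10   11    9    1   16   10    1    9    6    6   11    6
L[i]    1    2    1    1    3    2    1    2    2    2    3    2

2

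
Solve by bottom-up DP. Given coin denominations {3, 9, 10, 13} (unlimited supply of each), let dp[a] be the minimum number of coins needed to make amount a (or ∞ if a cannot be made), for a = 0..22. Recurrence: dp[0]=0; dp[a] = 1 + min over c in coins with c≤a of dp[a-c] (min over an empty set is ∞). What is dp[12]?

2

 a  0  1  2  3  4  5  6  7  8  9 10 11 12 13 14 15 16 17 18 19 20 21 22
dp  0  -  -  1  -  -  2  -  -  1  1  -  2  1  -  3  2  -  2  2  2  3  2
(- denotes ∞ / unreachable)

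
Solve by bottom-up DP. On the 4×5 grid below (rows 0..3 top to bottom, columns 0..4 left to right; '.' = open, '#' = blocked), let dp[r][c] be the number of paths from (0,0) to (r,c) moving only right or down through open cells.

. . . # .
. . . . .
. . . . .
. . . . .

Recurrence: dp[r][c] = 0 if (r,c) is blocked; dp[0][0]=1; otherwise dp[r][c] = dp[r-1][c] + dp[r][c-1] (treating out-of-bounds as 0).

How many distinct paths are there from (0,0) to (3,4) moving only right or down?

31

r\c   0   1   2   3   4
  0   1   1   1   0   0
  1   1   2   3   3   3
  2   1   3   6   9  12
  3   1   4  10  19  31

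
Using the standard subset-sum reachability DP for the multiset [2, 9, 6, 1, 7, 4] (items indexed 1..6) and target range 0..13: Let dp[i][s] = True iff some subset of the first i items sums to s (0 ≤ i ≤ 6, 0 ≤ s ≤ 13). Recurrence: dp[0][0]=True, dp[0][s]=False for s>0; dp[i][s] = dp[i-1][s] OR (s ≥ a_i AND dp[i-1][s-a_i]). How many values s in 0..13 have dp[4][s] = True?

i\s   0   1   2   3   4   5   6   7   8   9  10  11  12  13
  0   T   F   F   F   F   F   F   F   F   F   F   F   F   F
  1   T   F   T   F   F   F   F   F   F   F   F   F   F   F
  2   T   F   T   F   F   F   F   F   F   T   F   T   F   F
  3   T   F   T   F   F   F   T   F   T   T   F   T   F   F
  4   T   T   T   T   F   F   T   T   T   T   T   T   T   F
  5   T   T   T   T   F   F   T   T   T   T   T   T   T   T
  6   T   T   T   T   T   T   T   T   T   T   T   T   T   T

11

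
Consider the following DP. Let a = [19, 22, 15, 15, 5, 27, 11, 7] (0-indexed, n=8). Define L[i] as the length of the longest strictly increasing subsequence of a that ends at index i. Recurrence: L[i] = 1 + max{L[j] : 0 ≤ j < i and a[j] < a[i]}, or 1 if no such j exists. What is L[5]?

3

   i    0    1    2    3    4    5    6    7
a[i]   19   22   15   15    5   27   11    7
L[i]    1    2    1    1    1    3    2    2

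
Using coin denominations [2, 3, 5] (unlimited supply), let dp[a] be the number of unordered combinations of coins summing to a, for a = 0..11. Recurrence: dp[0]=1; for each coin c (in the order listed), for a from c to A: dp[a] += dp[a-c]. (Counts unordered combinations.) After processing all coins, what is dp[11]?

after  coin     0     1     2     3     4     5     6     7     8     9    10    11
          2     1     0     1     0     1     0     1     0     1     0     1     0
          3     1     0     1     1     1     1     2     1     2     2     2     2
          5     1     0     1     1     1     2     2     2     3     3     4     4

4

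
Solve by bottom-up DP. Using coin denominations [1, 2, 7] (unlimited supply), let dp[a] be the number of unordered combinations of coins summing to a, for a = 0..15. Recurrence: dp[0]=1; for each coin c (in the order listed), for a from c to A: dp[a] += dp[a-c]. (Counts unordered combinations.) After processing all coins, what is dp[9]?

after  coin     0     1     2     3     4     5     6     7     8     9    10    11    12    13    14    15
          1     1     1     1     1     1     1     1     1     1     1     1     1     1     1     1     1
          2     1     1     2     2     3     3     4     4     5     5     6     6     7     7     8     8
          7     1     1     2     2     3     3     4     5     6     7     8     9    10    11    13    14

7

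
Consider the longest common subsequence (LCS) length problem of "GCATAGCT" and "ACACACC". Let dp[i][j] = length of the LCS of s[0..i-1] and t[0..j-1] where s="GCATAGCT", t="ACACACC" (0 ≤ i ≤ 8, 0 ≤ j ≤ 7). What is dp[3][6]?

2

   ''  A  C  A  C  A  C  C
''  0  0  0  0  0  0  0  0
 G  0  0  0  0  0  0  0  0
 C  0  0  1  1  1  1  1  1
 A  0  1  1  2  2  2  2  2
 T  0  1  1  2  2  2  2  2
 A  0  1  1  2  2  3  3  3
 G  0  1  1  2  2  3  3  3
 C  0  1  2  2  3  3  4  4
 T  0  1  2  2  3  3  4  4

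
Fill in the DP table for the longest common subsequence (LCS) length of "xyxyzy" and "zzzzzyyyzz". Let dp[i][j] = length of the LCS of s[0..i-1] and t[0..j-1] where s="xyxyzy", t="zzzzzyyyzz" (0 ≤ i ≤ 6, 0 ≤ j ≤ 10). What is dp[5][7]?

   ''  z  z  z  z  z  y  y  y  z  z
''  0  0  0  0  0  0  0  0  0  0  0
 x  0  0  0  0  0  0  0  0  0  0  0
 y  0  0  0  0  0  0  1  1  1  1  1
 x  0  0  0  0  0  0  1  1  1  1  1
 y  0  0  0  0  0  0  1  2  2  2  2
 z  0  1  1  1  1  1  1  2  2  3  3
 y  0  1  1  1  1  1  2  2  3  3  3

2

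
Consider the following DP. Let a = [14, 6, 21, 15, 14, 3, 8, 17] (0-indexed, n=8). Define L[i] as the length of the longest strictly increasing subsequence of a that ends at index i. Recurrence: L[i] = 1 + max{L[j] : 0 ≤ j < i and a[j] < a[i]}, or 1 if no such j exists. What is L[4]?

2

   i    0    1    2    3    4    5    6    7
a[i]   14    6   21   15   14    3    8   17
L[i]    1    1    2    2    2    1    2    3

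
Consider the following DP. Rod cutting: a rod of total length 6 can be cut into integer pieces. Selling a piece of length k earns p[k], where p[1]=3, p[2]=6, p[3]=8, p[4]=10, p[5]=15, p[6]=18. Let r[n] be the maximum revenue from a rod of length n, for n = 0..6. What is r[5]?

   n    0    1    2    3    4    5    6
r[n]    0    3    6    9   12   15   18

15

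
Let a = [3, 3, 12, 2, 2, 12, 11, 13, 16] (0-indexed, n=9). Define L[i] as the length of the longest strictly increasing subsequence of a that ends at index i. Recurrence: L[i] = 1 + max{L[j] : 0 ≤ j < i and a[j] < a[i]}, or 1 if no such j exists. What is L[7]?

3

   i    0    1    2    3    4    5    6    7    8
a[i]    3    3   12    2    2   12   11   13   16
L[i]    1    1    2    1    1    2    2    3    4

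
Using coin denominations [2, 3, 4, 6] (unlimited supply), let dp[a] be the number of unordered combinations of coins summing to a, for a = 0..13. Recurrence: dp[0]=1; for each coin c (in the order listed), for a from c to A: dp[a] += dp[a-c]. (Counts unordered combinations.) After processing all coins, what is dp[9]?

after  coin     0     1     2     3     4     5     6     7     8     9    10    11    12    13
          2     1     0     1     0     1     0     1     0     1     0     1     0     1     0
          3     1     0     1     1     1     1     2     1     2     2     2     2     3     2
          4     1     0     1     1     2     1     3     2     4     3     5     4     7     5
          6     1     0     1     1     2     1     4     2     5     4     7     5    11     7

4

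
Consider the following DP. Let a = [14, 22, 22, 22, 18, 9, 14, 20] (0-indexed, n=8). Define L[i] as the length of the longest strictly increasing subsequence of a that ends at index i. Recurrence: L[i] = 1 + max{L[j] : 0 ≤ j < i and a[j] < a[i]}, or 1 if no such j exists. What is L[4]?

2

   i    0    1    2    3    4    5    6    7
a[i]   14   22   22   22   18    9   14   20
L[i]    1    2    2    2    2    1    2    3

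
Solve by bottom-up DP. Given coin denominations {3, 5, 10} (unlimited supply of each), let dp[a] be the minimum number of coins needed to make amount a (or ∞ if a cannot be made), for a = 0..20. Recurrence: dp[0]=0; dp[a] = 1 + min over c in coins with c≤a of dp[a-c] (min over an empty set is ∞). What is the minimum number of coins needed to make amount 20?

2

 a  0  1  2  3  4  5  6  7  8  9 10 11 12 13 14 15 16 17 18 19 20
dp  0  -  -  1  -  1  2  -  2  3  1  3  4  2  4  2  3  5  3  4  2
(- denotes ∞ / unreachable)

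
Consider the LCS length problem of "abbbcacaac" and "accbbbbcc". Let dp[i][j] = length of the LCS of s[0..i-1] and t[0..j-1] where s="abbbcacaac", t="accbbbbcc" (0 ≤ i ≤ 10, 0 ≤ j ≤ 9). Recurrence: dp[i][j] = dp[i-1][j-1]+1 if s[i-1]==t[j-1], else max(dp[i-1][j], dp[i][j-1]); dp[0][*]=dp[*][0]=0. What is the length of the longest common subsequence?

   ''  a  c  c  b  b  b  b  c  c
''  0  0  0  0  0  0  0  0  0  0
 a  0  1  1  1  1  1  1  1  1  1
 b  0  1  1  1  2  2  2  2  2  2
 b  0  1  1  1  2  3  3  3  3  3
 b  0  1  1  1  2  3  4  4  4  4
 c  0  1  2  2  2  3  4  4  5  5
 a  0  1  2  2  2  3  4  4  5  5
 c  0  1  2  3  3  3  4  4  5  6
 a  0  1  2  3  3  3  4  4  5  6
 a  0  1  2  3  3  3  4  4  5  6
 c  0  1  2  3  3  3  4  4  5  6

6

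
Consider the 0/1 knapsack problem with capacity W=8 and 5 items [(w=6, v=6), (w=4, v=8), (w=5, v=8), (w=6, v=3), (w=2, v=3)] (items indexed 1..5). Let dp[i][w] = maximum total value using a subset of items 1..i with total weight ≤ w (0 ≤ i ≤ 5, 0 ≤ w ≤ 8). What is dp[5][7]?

i\w   0   1   2   3   4   5   6   7   8
  0   0   0   0   0   0   0   0   0   0
  1   0   0   0   0   0   0   6   6   6
  2   0   0   0   0   8   8   8   8   8
  3   0   0   0   0   8   8   8   8   8
  4   0   0   0   0   8   8   8   8   8
  5   0   0   3   3   8   8  11  11  11

11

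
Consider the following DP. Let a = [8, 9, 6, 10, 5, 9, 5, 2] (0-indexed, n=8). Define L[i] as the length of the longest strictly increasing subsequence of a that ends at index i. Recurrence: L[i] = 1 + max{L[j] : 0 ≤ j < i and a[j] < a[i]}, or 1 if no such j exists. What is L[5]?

2

   i    0    1    2    3    4    5    6    7
a[i]    8    9    6   10    5    9    5    2
L[i]    1    2    1    3    1    2    1    1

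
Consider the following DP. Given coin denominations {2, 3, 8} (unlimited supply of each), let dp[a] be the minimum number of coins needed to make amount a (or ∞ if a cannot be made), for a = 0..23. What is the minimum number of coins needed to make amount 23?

5

 a  0  1  2  3  4  5  6  7  8  9 10 11 12 13 14 15 16 17 18 19 20 21 22 23
dp  0  -  1  1  2  2  2  3  1  3  2  2  3  3  3  4  2  4  3  3  4  4  4  5
(- denotes ∞ / unreachable)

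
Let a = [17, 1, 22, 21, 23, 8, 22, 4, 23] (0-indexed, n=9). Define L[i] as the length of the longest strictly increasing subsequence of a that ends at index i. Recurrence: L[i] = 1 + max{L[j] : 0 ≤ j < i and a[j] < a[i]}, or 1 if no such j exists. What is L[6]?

   i    0    1    2    3    4    5    6    7    8
a[i]   17    1   22   21   23    8   22    4   23
L[i]    1    1    2    2    3    2    3    2    4

3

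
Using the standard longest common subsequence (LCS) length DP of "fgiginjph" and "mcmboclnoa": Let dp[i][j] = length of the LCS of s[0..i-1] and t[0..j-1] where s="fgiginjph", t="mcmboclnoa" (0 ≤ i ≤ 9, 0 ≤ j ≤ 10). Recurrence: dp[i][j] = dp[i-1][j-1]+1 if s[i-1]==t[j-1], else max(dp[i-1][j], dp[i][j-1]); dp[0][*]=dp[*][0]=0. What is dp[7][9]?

   ''  m  c  m  b  o  c  l  n  o  a
''  0  0  0  0  0  0  0  0  0  0  0
 f  0  0  0  0  0  0  0  0  0  0  0
 g  0  0  0  0  0  0  0  0  0  0  0
 i  0  0  0  0  0  0  0  0  0  0  0
 g  0  0  0  0  0  0  0  0  0  0  0
 i  0  0  0  0  0  0  0  0  0  0  0
 n  0  0  0  0  0  0  0  0  1  1  1
 j  0  0  0  0  0  0  0  0  1  1  1
 p  0  0  0  0  0  0  0  0  1  1  1
 h  0  0  0  0  0  0  0  0  1  1  1

1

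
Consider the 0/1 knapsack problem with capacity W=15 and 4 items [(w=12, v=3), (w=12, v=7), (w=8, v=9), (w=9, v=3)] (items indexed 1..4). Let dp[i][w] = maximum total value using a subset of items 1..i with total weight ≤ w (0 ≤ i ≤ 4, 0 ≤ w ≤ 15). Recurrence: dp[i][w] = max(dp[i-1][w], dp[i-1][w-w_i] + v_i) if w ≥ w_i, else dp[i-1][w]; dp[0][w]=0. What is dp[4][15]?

9

i\w   0   1   2   3   4   5   6   7   8   9  10  11  12  13  14  15
  0   0   0   0   0   0   0   0   0   0   0   0   0   0   0   0   0
  1   0   0   0   0   0   0   0   0   0   0   0   0   3   3   3   3
  2   0   0   0   0   0   0   0   0   0   0   0   0   7   7   7   7
  3   0   0   0   0   0   0   0   0   9   9   9   9   9   9   9   9
  4   0   0   0   0   0   0   0   0   9   9   9   9   9   9   9   9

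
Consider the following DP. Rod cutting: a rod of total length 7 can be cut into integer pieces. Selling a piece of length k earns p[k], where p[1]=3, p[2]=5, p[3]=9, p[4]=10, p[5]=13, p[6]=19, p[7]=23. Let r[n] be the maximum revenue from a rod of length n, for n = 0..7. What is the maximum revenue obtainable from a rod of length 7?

23

   n    0    1    2    3    4    5    6    7
r[n]    0    3    6    9   12   15   19   23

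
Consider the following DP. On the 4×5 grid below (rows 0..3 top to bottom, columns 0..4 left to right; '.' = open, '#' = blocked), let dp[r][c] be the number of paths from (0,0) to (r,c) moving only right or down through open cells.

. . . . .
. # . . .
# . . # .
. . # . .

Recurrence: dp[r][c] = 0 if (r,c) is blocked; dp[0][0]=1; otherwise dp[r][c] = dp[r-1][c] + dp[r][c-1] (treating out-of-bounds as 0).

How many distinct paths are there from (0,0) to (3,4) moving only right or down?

r\c   0   1   2   3   4
  0   1   1   1   1   1
  1   1   0   1   2   3
  2   0   0   1   0   3
  3   0   0   0   0   3

3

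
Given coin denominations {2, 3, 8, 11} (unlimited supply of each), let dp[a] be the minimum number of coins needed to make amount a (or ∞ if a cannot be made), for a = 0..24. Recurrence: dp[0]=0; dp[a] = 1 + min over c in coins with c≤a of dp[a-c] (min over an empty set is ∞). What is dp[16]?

2

 a  0  1  2  3  4  5  6  7  8  9 10 11 12 13 14 15 16 17 18 19 20 21 22 23 24
dp  0  -  1  1  2  2  2  3  1  3  2  1  3  2  2  3  2  3  3  2  4  3  2  4  3
(- denotes ∞ / unreachable)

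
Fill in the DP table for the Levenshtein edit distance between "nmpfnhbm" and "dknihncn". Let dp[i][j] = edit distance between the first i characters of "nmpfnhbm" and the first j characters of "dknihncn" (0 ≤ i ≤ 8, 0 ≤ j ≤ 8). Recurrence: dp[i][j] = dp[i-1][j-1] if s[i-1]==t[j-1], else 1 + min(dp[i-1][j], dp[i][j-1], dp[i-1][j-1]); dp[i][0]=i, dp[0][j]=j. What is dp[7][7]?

   ''  d  k  n  i  h  n  c  n
''  0  1  2  3  4  5  6  7  8
 n  1  1  2  2  3  4  5  6  7
 m  2  2  2  3  3  4  5  6  7
 p  3  3  3  3  4  4  5  6  7
 f  4  4  4  4  4  5  5  6  7
 n  5  5  5  4  5  5  5  6  6
 h  6  6  6  5  5  5  6  6  7
 b  7  7  7  6  6  6  6  7  7
 m  8  8  8  7  7  7  7  7  8

7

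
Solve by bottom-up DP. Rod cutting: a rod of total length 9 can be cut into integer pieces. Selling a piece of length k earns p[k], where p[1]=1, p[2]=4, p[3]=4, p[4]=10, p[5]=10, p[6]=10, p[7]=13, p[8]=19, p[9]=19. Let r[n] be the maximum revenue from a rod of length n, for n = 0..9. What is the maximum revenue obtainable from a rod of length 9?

   n    0    1    2    3    4    5    6    7    8    9
r[n]    0    1    4    5   10   11   14   15   20   21

21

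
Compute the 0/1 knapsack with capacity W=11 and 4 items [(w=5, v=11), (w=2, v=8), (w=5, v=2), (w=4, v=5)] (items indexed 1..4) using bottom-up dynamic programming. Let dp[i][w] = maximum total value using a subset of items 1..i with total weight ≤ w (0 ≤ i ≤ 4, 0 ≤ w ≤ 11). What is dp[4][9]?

19

i\w   0   1   2   3   4   5   6   7   8   9  10  11
  0   0   0   0   0   0   0   0   0   0   0   0   0
  1   0   0   0   0   0  11  11  11  11  11  11  11
  2   0   0   8   8   8  11  11  19  19  19  19  19
  3   0   0   8   8   8  11  11  19  19  19  19  19
  4   0   0   8   8   8  11  13  19  19  19  19  24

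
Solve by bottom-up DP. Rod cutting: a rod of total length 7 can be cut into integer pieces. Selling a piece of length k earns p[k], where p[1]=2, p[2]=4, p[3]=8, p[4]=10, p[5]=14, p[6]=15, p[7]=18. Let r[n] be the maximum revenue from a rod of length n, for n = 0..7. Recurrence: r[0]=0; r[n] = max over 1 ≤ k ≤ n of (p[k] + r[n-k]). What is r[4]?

10

   n    0    1    2    3    4    5    6    7
r[n]    0    2    4    8   10   14   16   18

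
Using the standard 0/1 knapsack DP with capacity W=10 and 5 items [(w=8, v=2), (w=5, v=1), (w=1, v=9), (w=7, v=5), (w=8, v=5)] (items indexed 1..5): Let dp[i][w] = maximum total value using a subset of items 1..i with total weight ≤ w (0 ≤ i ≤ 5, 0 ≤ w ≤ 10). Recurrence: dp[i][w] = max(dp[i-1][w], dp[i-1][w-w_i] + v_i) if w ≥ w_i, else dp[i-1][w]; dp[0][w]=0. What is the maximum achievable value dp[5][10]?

i\w   0   1   2   3   4   5   6   7   8   9  10
  0   0   0   0   0   0   0   0   0   0   0   0
  1   0   0   0   0   0   0   0   0   2   2   2
  2   0   0   0   0   0   1   1   1   2   2   2
  3   0   9   9   9   9   9  10  10  10  11  11
  4   0   9   9   9   9   9  10  10  14  14  14
  5   0   9   9   9   9   9  10  10  14  14  14

14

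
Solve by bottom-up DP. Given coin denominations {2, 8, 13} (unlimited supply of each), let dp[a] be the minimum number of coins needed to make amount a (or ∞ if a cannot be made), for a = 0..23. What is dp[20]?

4

 a  0  1  2  3  4  5  6  7  8  9 10 11 12 13 14 15 16 17 18 19 20 21 22 23
dp  0  -  1  -  2  -  3  -  1  -  2  -  3  1  4  2  2  3  3  4  4  2  5  3
(- denotes ∞ / unreachable)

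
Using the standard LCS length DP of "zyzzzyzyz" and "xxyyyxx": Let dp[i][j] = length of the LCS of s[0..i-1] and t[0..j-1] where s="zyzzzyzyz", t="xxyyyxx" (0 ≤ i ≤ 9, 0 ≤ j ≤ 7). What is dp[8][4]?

   ''  x  x  y  y  y  x  x
''  0  0  0  0  0  0  0  0
 z  0  0  0  0  0  0  0  0
 y  0  0  0  1  1  1  1  1
 z  0  0  0  1  1  1  1  1
 z  0  0  0  1  1  1  1  1
 z  0  0  0  1  1  1  1  1
 y  0  0  0  1  2  2  2  2
 z  0  0  0  1  2  2  2  2
 y  0  0  0  1  2  3  3  3
 z  0  0  0  1  2  3  3  3

2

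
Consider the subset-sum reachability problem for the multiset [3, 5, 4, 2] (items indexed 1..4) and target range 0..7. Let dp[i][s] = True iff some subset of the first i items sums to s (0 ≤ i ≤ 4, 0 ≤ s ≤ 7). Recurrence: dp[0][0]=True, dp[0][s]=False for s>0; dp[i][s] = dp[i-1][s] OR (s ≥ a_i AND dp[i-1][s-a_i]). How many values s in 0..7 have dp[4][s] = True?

i\s   0   1   2   3   4   5   6   7
  0   T   F   F   F   F   F   F   F
  1   T   F   F   T   F   F   F   F
  2   T   F   F   T   F   T   F   F
  3   T   F   F   T   T   T   F   T
  4   T   F   T   T   T   T   T   T

7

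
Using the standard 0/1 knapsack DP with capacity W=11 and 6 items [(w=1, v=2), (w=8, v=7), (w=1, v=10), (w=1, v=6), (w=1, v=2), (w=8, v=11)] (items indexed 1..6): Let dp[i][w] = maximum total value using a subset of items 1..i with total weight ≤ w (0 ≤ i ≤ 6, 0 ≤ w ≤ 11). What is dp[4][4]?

18

i\w   0   1   2   3   4   5   6   7   8   9  10  11
  0   0   0   0   0   0   0   0   0   0   0   0   0
  1   0   2   2   2   2   2   2   2   2   2   2   2
  2   0   2   2   2   2   2   2   2   7   9   9   9
  3   0  10  12  12  12  12  12  12  12  17  19  19
  4   0  10  16  18  18  18  18  18  18  18  23  25
  5   0  10  16  18  20  20  20  20  20  20  23  25
  6   0  10  16  18  20  20  20  20  20  21  27  29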